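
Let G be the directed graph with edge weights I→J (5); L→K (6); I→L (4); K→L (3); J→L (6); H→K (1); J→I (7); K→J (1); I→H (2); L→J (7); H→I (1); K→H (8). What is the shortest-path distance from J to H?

9

Routes from J to H:
J-L-K-H: 6 + 6 + 8 = 20
J-I-L-K-H: 7 + 4 + 6 + 8 = 25
J-I-H: 7 + 2 = 9
The minimum is 9.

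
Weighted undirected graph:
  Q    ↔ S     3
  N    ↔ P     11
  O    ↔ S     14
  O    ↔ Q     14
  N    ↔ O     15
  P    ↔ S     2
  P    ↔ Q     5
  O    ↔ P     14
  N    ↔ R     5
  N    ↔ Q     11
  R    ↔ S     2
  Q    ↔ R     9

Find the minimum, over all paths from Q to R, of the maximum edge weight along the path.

Some routes from Q to R:
Q-R: max(9) = 9
Q-P-S-R: max(5, 2, 2) = 5
Q-S-R: max(3, 2) = 3
Q-N-P-S-R: max(11, 11, 2, 2) = 11
Best route has worst link 3.

3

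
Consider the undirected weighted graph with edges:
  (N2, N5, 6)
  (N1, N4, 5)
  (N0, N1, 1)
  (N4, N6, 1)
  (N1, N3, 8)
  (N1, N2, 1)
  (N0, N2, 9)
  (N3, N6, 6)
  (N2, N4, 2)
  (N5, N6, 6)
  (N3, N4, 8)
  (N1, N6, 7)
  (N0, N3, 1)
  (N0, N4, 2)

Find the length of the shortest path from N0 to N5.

Comparing a few candidate routes:
N0 -> N4 -> N6 -> N5: 2 + 1 + 6 = 9
N0 -> N1 -> N4 -> N6 -> N5: 1 + 5 + 1 + 6 = 13
N0 -> N1 -> N2 -> N5: 1 + 1 + 6 = 8
N0 -> N3 -> N6 -> N5: 1 + 6 + 6 = 13
N0 -> N1 -> N2 -> N4 -> N6 -> N5: 1 + 1 + 2 + 1 + 6 = 11
N0 -> N4 -> N2 -> N5: 2 + 2 + 6 = 10
The minimum is 8.

8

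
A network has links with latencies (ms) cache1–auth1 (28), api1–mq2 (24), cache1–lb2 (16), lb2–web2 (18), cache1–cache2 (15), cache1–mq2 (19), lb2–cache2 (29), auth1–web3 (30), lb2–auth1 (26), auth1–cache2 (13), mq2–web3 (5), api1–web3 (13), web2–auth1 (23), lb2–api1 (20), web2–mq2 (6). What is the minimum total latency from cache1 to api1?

Checking several routes:
cache1-mq2-web2-lb2-api1: 19 + 6 + 18 + 20 = 63
cache1-lb2-api1: 16 + 20 = 36
cache1-lb2-web2-mq2-api1: 16 + 18 + 6 + 24 = 64
cache1-lb2-web2-mq2-web3-api1: 16 + 18 + 6 + 5 + 13 = 58
cache1-mq2-web3-api1: 19 + 5 + 13 = 37
cache1-mq2-api1: 19 + 24 = 43
Shortest: 36 ms.

36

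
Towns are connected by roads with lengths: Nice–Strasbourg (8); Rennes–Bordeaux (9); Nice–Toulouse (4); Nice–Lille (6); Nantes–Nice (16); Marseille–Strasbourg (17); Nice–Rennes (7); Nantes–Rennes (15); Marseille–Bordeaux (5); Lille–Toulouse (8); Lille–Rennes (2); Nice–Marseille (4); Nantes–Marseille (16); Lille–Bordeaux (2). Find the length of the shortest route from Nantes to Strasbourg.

Comparing a few candidate routes:
Nantes → Marseille → Strasbourg: 16 + 17 = 33
Nantes → Rennes → Nice → Strasbourg: 15 + 7 + 8 = 30
Nantes → Marseille → Nice → Strasbourg: 16 + 4 + 8 = 28
Nantes → Nice → Strasbourg: 16 + 8 = 24
Nantes → Rennes → Lille → Bordeaux → Marseille → Nice → Strasbourg: 15 + 2 + 2 + 5 + 4 + 8 = 36
Nantes → Rennes → Lille → Nice → Strasbourg: 15 + 2 + 6 + 8 = 31
The minimum is 24.

24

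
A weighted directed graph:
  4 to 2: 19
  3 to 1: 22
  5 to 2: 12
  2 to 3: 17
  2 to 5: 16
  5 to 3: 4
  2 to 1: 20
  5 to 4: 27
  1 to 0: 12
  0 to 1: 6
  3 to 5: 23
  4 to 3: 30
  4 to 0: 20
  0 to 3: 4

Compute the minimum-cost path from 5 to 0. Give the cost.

Comparing a few candidate routes:
5-2-1-0: 12 + 20 + 12 = 44
5-2-3-1-0: 12 + 17 + 22 + 12 = 63
5-4-0: 27 + 20 = 47
5-3-1-0: 4 + 22 + 12 = 38
The minimum is 38.

38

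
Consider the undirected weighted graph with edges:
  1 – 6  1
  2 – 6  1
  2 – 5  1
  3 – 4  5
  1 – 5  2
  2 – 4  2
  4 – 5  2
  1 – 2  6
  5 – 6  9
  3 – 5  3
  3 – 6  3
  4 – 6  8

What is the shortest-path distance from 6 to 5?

Checking several routes:
6 - 1 - 5: 1 + 2 = 3
6 - 2 - 4 - 5: 1 + 2 + 2 = 5
6 - 2 - 5: 1 + 1 = 2
Best route has total 2.

2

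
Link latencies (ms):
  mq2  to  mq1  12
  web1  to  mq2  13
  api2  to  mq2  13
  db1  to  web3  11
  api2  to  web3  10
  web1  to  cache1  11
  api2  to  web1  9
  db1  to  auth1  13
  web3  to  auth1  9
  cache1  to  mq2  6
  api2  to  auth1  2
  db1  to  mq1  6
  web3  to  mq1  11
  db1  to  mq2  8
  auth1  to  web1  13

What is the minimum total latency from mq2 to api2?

A few of the mq2→api2 routes:
mq2 → web1 → api2: 13 + 9 = 22
mq2 → cache1 → web1 → api2: 6 + 11 + 9 = 26
mq2 → api2: 13
mq2 → db1 → auth1 → api2: 8 + 13 + 2 = 23
Shortest: 13 ms.

13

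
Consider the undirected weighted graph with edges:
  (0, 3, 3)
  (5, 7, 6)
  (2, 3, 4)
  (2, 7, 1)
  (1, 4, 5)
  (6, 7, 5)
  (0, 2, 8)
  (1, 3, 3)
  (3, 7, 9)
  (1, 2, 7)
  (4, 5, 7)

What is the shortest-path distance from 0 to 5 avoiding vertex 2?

18

Paths from 0 to 5 avoiding 2:
0 - 3 - 7 - 5: 3 + 9 + 6 = 18
0 - 3 - 1 - 4 - 5: 3 + 3 + 5 + 7 = 18
The minimum is 18.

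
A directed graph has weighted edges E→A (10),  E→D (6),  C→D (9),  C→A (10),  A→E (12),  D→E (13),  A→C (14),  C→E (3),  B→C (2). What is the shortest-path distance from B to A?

12

Paths from B to A:
B → C → E → A: 2 + 3 + 10 = 15
B → C → D → E → A: 2 + 9 + 13 + 10 = 34
B → C → A: 2 + 10 = 12
The minimum is 12.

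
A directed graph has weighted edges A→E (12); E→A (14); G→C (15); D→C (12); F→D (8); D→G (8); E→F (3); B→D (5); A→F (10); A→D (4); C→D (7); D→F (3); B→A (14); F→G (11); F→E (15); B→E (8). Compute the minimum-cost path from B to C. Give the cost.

Some routes from B to C:
B→A→D→C: 14 + 4 + 12 = 30
B→E→F→D→C: 8 + 3 + 8 + 12 = 31
B→D→G→C: 5 + 8 + 15 = 28
B→D→C: 5 + 12 = 17
The minimum is 17.

17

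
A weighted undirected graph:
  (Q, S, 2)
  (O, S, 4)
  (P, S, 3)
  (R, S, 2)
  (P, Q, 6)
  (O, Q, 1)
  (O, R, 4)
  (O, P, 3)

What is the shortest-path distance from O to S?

Some routes from O to S:
O - R - S: 4 + 2 = 6
O - Q - S: 1 + 2 = 3
O - S: 4
O - P - S: 3 + 3 = 6
Best route has total 3.

3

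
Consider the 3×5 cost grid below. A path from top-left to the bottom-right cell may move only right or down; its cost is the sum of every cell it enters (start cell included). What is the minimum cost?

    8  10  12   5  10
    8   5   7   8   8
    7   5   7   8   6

One optimal route is r0c0 r1c0 r1c1 r2c1 r2c2 r2c3 r2c4.
Its cost is 8 + 8 + 5 + 5 + 7 + 8 + 6 = 47.

47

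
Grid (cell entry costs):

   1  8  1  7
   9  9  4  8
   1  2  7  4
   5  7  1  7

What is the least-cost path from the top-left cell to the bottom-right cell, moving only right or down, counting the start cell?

Take (0,0) → (1,0) → (2,0) → (2,1) → (2,2) → (3,2) → (3,3) for a total of 1 + 9 + 1 + 2 + 7 + 1 + 7 = 28.
For comparison, the top-then-right route costs 36.

28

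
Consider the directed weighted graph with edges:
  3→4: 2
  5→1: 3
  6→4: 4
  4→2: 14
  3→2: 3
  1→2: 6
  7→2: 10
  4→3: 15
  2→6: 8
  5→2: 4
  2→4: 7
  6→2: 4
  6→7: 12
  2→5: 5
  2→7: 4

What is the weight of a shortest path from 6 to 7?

8

Candidate routes:
6→7: 12
6→2→7: 4 + 4 = 8
6→4→3→2→7: 4 + 15 + 3 + 4 = 26
6→4→2→7: 4 + 14 + 4 = 22
Shortest: 8.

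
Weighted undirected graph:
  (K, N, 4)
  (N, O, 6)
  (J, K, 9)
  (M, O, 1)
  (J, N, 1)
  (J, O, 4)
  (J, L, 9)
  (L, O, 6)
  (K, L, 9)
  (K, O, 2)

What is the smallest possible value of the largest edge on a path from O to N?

4

Checking several routes:
O-K-N: max(2, 4) = 4
O-J-L-K-N: max(4, 9, 9, 4) = 9
O-J-N: max(4, 1) = 4
O-N: max(6) = 6
Smallest bottleneck: 4.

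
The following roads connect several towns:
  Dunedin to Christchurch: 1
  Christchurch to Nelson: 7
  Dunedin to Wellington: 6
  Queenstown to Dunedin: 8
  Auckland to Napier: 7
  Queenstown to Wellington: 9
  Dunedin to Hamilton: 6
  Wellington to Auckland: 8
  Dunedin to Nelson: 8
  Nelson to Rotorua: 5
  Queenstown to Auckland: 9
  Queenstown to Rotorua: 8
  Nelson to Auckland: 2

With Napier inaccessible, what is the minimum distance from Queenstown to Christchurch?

Comparing a few candidate routes:
Queenstown -> Dunedin -> Christchurch: 8 + 1 = 9
Queenstown -> Auckland -> Nelson -> Christchurch: 9 + 2 + 7 = 18
Queenstown -> Rotorua -> Nelson -> Christchurch: 8 + 5 + 7 = 20
Queenstown -> Auckland -> Nelson -> Dunedin -> Christchurch: 9 + 2 + 8 + 1 = 20
Queenstown -> Wellington -> Dunedin -> Christchurch: 9 + 6 + 1 = 16
Best route has total 9.

9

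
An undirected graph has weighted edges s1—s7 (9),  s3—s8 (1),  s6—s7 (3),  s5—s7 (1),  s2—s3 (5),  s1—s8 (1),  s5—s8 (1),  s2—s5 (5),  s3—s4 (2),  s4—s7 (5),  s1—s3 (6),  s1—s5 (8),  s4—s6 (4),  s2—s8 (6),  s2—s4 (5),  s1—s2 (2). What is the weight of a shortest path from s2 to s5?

4

Some routes from s2 to s5:
s2 - s5: 5
s2 - s4 - s3 - s8 - s5: 5 + 2 + 1 + 1 = 9
s2 - s1 - s3 - s8 - s5: 2 + 6 + 1 + 1 = 10
s2 - s3 - s8 - s5: 5 + 1 + 1 = 7
s2 - s8 - s5: 6 + 1 = 7
s2 - s1 - s8 - s5: 2 + 1 + 1 = 4
The minimum is 4.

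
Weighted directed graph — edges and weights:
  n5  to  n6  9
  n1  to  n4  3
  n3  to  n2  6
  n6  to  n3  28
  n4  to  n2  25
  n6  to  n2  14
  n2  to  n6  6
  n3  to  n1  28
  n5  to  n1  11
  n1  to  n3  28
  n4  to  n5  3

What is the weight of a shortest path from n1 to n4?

Candidate routes:
n1 -> n4: 3
Best route has total 3.

3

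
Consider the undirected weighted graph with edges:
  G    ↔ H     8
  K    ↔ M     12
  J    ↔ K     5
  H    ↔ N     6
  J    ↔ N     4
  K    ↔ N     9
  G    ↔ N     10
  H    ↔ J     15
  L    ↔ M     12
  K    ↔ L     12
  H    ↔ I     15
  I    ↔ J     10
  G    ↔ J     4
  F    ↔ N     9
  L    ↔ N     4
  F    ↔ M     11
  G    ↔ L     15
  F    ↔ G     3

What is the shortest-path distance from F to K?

12

Some routes from F to K:
F - G - J - N - K: 3 + 4 + 4 + 9 = 20
F - N - J - K: 9 + 4 + 5 = 18
F - N - K: 9 + 9 = 18
F - G - N - J - K: 3 + 10 + 4 + 5 = 22
F - G - N - K: 3 + 10 + 9 = 22
F - G - J - K: 3 + 4 + 5 = 12
Best route has total 12.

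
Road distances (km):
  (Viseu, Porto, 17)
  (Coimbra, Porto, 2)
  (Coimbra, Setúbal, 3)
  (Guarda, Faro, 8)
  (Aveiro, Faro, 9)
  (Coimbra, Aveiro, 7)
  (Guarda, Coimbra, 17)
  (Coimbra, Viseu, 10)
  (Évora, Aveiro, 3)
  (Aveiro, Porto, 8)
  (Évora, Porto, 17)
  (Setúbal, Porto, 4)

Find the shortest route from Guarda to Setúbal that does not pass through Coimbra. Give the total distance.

Routes from Guarda to Setúbal avoiding Coimbra:
Guarda - Faro - Aveiro - Évora - Porto - Setúbal: 8 + 9 + 3 + 17 + 4 = 41
Guarda - Faro - Aveiro - Porto - Setúbal: 8 + 9 + 8 + 4 = 29
Shortest: 29 km.

29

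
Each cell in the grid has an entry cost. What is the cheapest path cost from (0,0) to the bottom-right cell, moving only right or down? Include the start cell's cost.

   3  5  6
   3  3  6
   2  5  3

16

Path r0c0→r1c0→r2c0→r2c1→r2c2: 3 + 3 + 2 + 5 + 3 = 16.
For comparison, the top-then-right route costs 23.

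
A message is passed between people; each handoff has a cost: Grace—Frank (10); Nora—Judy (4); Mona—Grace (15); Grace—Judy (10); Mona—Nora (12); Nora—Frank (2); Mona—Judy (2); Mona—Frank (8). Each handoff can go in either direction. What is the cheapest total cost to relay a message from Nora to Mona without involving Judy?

10

Candidate routes:
Nora→Mona: 12
Nora→Frank→Grace→Mona: 2 + 10 + 15 = 27
Nora→Frank→Mona: 2 + 8 = 10
Shortest: 10.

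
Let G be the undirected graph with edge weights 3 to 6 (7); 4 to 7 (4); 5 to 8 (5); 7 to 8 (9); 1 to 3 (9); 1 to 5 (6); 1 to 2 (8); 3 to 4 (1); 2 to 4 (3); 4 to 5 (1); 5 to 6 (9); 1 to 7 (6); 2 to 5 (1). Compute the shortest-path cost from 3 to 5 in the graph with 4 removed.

Candidate routes:
3-1-5: 9 + 6 = 15
3-6-5: 7 + 9 = 16
3-1-2-5: 9 + 8 + 1 = 18
3-1-7-8-5: 9 + 6 + 9 + 5 = 29
Best route has total 15.

15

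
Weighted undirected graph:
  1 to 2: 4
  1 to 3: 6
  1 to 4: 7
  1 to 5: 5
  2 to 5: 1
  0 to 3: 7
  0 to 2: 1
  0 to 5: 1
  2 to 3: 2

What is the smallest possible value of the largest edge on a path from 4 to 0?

A few of the 4→0 routes:
4 -> 1 -> 3 -> 2 -> 5 -> 0: max(7, 6, 2, 1, 1) = 7
4 -> 1 -> 5 -> 2 -> 0: max(7, 5, 1, 1) = 7
4 -> 1 -> 3 -> 0: max(7, 6, 7) = 7
4 -> 1 -> 5 -> 2 -> 3 -> 0: max(7, 5, 1, 2, 7) = 7
4 -> 1 -> 5 -> 0: max(7, 5, 1) = 7
Smallest bottleneck: 7.

7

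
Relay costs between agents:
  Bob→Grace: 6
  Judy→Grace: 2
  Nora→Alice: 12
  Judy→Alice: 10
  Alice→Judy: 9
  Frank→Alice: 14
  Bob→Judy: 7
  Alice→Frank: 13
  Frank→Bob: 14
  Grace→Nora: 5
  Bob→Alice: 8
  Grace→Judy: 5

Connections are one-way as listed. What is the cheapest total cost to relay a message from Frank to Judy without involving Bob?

Candidate routes:
Frank → Alice → Judy: 14 + 9 = 23
Best route has total 23.

23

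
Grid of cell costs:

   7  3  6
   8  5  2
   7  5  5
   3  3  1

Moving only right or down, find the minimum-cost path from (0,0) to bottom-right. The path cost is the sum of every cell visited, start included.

Take (0,0) -> (0,1) -> (1,1) -> (1,2) -> (2,2) -> (3,2) for a total of 7 + 3 + 5 + 2 + 5 + 1 = 23.

23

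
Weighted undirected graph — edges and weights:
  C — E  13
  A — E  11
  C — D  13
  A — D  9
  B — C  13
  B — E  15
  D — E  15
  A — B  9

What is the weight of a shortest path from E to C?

13

Some routes from E to C:
E→B→C: 15 + 13 = 28
E→C: 13
E→D→C: 15 + 13 = 28
Best route has total 13.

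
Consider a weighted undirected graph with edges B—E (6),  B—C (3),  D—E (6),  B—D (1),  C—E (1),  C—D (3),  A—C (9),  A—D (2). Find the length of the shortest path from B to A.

3

A few of the B→A routes:
B - D - A: 1 + 2 = 3
B - C - D - A: 3 + 3 + 2 = 8
B - E - C - D - A: 6 + 1 + 3 + 2 = 12
Shortest: 3.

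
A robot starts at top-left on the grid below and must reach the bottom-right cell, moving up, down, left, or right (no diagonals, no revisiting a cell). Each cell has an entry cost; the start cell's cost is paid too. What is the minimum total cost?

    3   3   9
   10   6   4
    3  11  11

One optimal route is [0,0] → [0,1] → [1,1] → [1,2] → [2,2].
Its cost is 3 + 3 + 6 + 4 + 11 = 27.

27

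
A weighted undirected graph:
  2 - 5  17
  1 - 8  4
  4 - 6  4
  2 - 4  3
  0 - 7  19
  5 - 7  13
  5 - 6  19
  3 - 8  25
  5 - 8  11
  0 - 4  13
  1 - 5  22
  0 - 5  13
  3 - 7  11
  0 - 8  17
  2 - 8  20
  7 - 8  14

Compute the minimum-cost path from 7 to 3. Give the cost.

Some routes from 7 to 3:
7→8→3: 14 + 25 = 39
7→3: 11
7→5→8→3: 13 + 11 + 25 = 49
Best route has total 11.

11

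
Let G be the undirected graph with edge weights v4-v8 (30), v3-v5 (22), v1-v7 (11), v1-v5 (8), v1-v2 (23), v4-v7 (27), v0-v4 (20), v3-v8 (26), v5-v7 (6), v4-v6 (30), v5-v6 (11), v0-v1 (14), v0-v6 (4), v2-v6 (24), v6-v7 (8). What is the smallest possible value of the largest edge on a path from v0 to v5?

Some routes from v0 to v5:
v0-v6-v5: max(4, 11) = 11
v0-v6-v7-v1-v5: max(4, 8, 11, 8) = 11
v0-v6-v7-v5: max(4, 8, 6) = 8
v0-v1-v7-v6-v5: max(14, 11, 8, 11) = 14
v0-v1-v5: max(14, 8) = 14
v0-v1-v7-v5: max(14, 11, 6) = 14
The minimum achievable maximum is 8.

8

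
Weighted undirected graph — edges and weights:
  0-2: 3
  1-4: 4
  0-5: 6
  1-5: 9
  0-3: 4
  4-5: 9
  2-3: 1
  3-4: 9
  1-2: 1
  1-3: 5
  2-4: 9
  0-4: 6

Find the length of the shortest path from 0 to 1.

Checking several routes:
0→5→1: 6 + 9 = 15
0→4→1: 6 + 4 = 10
0→2→3→1: 3 + 1 + 5 = 9
0→2→1: 3 + 1 = 4
0→3→2→1: 4 + 1 + 1 = 6
0→3→1: 4 + 5 = 9
The minimum is 4.

4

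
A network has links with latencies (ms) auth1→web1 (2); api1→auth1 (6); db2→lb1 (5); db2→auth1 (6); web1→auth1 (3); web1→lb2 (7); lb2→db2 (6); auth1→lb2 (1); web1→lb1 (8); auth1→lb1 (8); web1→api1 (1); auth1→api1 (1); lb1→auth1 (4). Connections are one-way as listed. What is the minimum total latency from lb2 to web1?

14

Routes from lb2 to web1:
lb2 - db2 - lb1 - auth1 - web1: 6 + 5 + 4 + 2 = 17
lb2 - db2 - auth1 - web1: 6 + 6 + 2 = 14
Shortest: 14 ms.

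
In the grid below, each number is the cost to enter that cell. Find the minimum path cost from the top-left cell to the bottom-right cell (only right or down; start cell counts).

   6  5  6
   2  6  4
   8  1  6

21

Best path: [0,0] -> [1,0] -> [1,1] -> [2,1] -> [2,2]
Cost: 6 + 2 + 6 + 1 + 6 = 21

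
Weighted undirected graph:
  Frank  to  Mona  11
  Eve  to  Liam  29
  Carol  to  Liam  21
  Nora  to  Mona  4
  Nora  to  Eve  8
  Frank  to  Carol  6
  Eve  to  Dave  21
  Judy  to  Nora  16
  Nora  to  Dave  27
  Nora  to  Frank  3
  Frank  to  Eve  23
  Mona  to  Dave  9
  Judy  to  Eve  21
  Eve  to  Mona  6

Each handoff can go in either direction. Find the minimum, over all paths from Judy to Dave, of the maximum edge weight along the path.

16

Comparing a few candidate routes:
Judy-Nora-Mona-Dave: max(16, 4, 9) = 16
Judy-Eve-Dave: max(21, 21) = 21
Judy-Eve-Mona-Dave: max(21, 6, 9) = 21
Judy-Nora-Frank-Mona-Dave: max(16, 3, 11, 9) = 16
Judy-Nora-Eve-Mona-Dave: max(16, 8, 6, 9) = 16
The minimum achievable maximum is 16.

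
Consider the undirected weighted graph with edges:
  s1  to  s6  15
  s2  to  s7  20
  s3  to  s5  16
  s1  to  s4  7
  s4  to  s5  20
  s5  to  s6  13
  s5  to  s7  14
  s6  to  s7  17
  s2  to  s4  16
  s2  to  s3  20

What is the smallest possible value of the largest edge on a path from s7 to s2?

16

Checking several routes:
s7 → s5 → s3 → s2: max(14, 16, 20) = 20
s7 → s6 → s1 → s4 → s2: max(17, 15, 7, 16) = 17
s7 → s5 → s6 → s1 → s4 → s2: max(14, 13, 15, 7, 16) = 16
s7 → s2: max(20) = 20
Smallest bottleneck: 16.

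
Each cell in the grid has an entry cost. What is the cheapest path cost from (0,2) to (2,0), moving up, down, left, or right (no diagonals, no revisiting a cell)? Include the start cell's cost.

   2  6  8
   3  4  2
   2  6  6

Best path: r0c2→r1c2→r1c1→r1c0→r2c0
Cost: 8 + 2 + 4 + 3 + 2 = 19

19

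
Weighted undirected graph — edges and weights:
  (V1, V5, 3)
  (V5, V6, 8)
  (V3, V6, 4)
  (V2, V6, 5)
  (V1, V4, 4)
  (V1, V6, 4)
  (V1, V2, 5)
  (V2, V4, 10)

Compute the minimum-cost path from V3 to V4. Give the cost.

12

Paths from V3 to V4:
V3-V6-V2-V4: 4 + 5 + 10 = 19
V3-V6-V1-V2-V4: 4 + 4 + 5 + 10 = 23
V3-V6-V2-V1-V4: 4 + 5 + 5 + 4 = 18
V3-V6-V5-V1-V2-V4: 4 + 8 + 3 + 5 + 10 = 30
V3-V6-V1-V4: 4 + 4 + 4 = 12
V3-V6-V5-V1-V4: 4 + 8 + 3 + 4 = 19
The minimum is 12.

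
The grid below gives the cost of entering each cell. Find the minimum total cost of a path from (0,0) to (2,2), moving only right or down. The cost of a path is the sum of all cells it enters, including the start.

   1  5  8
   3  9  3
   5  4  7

20

Take [0,0]→[1,0]→[2,0]→[2,1]→[2,2] for a total of 1 + 3 + 5 + 4 + 7 = 20.
(Top row then right column would cost 24.)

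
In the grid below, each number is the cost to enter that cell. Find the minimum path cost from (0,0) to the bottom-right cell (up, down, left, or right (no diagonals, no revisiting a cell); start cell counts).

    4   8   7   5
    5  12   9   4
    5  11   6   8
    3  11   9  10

Take (0,0)→(0,1)→(0,2)→(0,3)→(1,3)→(2,3)→(3,3) for a total of 4 + 8 + 7 + 5 + 4 + 8 + 10 = 46.

46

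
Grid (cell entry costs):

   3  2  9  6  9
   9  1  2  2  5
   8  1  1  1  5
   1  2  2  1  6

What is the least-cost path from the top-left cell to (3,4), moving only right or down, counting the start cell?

One optimal route is r0c0 → r0c1 → r1c1 → r2c1 → r2c2 → r2c3 → r3c3 → r3c4.
Its cost is 3 + 2 + 1 + 1 + 1 + 1 + 1 + 6 = 16.
For comparison, the top-then-right route costs 45.

16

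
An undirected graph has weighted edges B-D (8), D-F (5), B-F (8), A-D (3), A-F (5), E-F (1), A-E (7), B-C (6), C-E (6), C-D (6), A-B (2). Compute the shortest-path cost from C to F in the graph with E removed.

11

Some routes from C to F avoiding E:
C→B→A→F: 6 + 2 + 5 = 13
C→B→F: 6 + 8 = 14
C→D→F: 6 + 5 = 11
C→D→A→F: 6 + 3 + 5 = 14
Best route has total 11.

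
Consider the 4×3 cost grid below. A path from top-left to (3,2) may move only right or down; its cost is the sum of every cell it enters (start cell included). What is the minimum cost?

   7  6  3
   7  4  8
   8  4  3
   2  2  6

29

Path (0,0)→(0,1)→(1,1)→(2,1)→(3,1)→(3,2): 7 + 6 + 4 + 4 + 2 + 6 = 29.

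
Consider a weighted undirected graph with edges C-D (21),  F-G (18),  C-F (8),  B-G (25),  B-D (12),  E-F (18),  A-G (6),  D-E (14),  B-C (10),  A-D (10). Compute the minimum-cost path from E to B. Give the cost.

26

Some routes from E to B:
E-D-B: 14 + 12 = 26
E-F-C-B: 18 + 8 + 10 = 36
E-D-C-B: 14 + 21 + 10 = 45
E-F-C-D-B: 18 + 8 + 21 + 12 = 59
E-D-A-G-B: 14 + 10 + 6 + 25 = 55
Best route has total 26.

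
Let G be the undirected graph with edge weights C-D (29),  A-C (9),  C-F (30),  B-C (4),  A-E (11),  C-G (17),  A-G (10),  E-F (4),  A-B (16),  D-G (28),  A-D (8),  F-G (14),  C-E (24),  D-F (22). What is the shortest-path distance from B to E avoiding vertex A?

A few of the B→E routes:
B→C→G→F→E: 4 + 17 + 14 + 4 = 39
B→C→F→E: 4 + 30 + 4 = 38
B→C→D→F→E: 4 + 29 + 22 + 4 = 59
B→C→E: 4 + 24 = 28
Best route has total 28.

28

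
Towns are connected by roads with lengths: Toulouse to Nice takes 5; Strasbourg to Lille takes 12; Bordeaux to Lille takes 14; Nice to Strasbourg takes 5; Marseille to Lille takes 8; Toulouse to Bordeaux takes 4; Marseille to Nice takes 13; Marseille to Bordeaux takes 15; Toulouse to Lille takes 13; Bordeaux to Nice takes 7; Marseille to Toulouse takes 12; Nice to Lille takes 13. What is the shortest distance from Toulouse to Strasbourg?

A few of the Toulouse→Strasbourg routes:
Toulouse→Lille→Strasbourg: 13 + 12 = 25
Toulouse→Bordeaux→Lille→Strasbourg: 4 + 14 + 12 = 30
Toulouse→Bordeaux→Nice→Strasbourg: 4 + 7 + 5 = 16
Toulouse→Nice→Strasbourg: 5 + 5 = 10
Shortest: 10.

10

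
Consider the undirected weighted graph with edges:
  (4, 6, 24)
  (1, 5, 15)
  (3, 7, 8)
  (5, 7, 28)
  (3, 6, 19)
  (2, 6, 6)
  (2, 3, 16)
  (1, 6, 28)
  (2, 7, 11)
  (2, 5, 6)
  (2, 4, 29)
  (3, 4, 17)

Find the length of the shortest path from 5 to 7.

A few of the 5→7 routes:
5-2-6-3-7: 6 + 6 + 19 + 8 = 39
5-2-3-7: 6 + 16 + 8 = 30
5-2-7: 6 + 11 = 17
5-7: 28
Shortest: 17.

17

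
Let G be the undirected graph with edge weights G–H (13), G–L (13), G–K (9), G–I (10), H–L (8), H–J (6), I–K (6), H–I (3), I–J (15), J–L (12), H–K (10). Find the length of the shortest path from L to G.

Some routes from L to G:
L→H→K→G: 8 + 10 + 9 = 27
L→H→G: 8 + 13 = 21
L→H→I→K→G: 8 + 3 + 6 + 9 = 26
L→H→I→G: 8 + 3 + 10 = 21
L→G: 13
Best route has total 13.

13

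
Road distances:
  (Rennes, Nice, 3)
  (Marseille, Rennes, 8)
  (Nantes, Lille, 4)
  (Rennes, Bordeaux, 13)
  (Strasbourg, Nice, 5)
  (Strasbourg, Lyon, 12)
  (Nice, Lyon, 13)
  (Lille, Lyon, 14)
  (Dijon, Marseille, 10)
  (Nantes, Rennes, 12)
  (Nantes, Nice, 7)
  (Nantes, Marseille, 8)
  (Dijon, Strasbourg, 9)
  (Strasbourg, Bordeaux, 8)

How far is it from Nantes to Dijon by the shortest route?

Checking several routes:
Nantes → Marseille → Dijon: 8 + 10 = 18
Nantes → Nice → Rennes → Marseille → Dijon: 7 + 3 + 8 + 10 = 28
Nantes → Rennes → Nice → Strasbourg → Dijon: 12 + 3 + 5 + 9 = 29
Nantes → Nice → Strasbourg → Dijon: 7 + 5 + 9 = 21
Shortest: 18.

18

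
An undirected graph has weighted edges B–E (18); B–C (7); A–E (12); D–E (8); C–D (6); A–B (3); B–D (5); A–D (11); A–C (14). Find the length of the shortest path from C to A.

A few of the C→A routes:
C → B → A: 7 + 3 = 10
C → A: 14
C → D → B → A: 6 + 5 + 3 = 14
C → D → A: 6 + 11 = 17
The minimum is 10.

10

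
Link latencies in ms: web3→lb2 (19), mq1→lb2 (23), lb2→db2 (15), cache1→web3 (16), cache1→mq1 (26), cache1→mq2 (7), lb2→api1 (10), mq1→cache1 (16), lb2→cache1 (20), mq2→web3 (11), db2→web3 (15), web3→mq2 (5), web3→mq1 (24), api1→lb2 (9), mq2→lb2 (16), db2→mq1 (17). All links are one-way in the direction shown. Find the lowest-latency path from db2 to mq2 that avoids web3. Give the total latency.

Paths from db2 to mq2 avoiding web3:
db2 → mq1 → lb2 → cache1 → mq2: 17 + 23 + 20 + 7 = 67
db2 → mq1 → cache1 → mq2: 17 + 16 + 7 = 40
Shortest: 40 ms.

40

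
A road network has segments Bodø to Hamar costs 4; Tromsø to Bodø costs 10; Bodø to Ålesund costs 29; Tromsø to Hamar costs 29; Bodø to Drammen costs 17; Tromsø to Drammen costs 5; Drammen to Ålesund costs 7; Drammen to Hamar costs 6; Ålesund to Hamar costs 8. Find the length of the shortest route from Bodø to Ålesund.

Comparing a few candidate routes:
Bodø-Drammen-Ålesund: 17 + 7 = 24
Bodø-Hamar-Ålesund: 4 + 8 = 12
Bodø-Ålesund: 29
Bodø-Tromsø-Drammen-Ålesund: 10 + 5 + 7 = 22
Bodø-Hamar-Drammen-Ålesund: 4 + 6 + 7 = 17
Shortest: 12.

12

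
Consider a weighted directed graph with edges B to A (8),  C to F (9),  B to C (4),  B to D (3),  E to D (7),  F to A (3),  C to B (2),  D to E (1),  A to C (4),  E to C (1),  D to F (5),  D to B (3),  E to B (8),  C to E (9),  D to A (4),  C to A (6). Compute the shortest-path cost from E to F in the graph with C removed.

Routes from E to F avoiding C:
E - B - D - F: 8 + 3 + 5 = 16
E - D - F: 7 + 5 = 12
Best route has total 12.

12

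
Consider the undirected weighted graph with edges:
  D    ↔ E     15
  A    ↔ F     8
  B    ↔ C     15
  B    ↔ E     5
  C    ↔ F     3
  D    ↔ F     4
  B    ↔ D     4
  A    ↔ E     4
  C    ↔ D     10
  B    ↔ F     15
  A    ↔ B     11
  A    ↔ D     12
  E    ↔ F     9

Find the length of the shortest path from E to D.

A few of the E→D routes:
E-F-D: 9 + 4 = 13
E-A-D: 4 + 12 = 16
E-B-D: 5 + 4 = 9
E-A-B-D: 4 + 11 + 4 = 19
E-A-F-D: 4 + 8 + 4 = 16
E-D: 15
The minimum is 9.

9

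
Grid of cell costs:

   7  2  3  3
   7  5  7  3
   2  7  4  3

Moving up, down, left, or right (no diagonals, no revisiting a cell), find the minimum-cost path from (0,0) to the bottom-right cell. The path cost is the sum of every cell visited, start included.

Best path: (0,0) → (0,1) → (0,2) → (0,3) → (1,3) → (2,3)
Cost: 7 + 2 + 3 + 3 + 3 + 3 = 21

21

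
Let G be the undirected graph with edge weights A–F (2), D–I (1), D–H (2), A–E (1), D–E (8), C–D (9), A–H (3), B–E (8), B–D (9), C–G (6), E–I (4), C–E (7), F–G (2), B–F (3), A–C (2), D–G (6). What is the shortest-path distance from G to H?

7

A few of the G→H routes:
G-F-A-H: 2 + 2 + 3 = 7
G-D-H: 6 + 2 = 8
G-C-A-H: 6 + 2 + 3 = 11
The minimum is 7.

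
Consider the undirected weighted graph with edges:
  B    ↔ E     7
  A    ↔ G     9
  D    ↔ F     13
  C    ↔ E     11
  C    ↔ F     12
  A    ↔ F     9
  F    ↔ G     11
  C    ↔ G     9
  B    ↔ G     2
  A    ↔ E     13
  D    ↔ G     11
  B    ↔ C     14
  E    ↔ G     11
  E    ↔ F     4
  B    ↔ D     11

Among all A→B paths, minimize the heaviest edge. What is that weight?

9

Checking several routes:
A-G-B: max(9, 2) = 9
A-F-E-B: max(9, 4, 7) = 9
A-G-D-B: max(9, 11, 11) = 11
A-G-F-E-B: max(9, 11, 4, 7) = 11
The minimum achievable maximum is 9.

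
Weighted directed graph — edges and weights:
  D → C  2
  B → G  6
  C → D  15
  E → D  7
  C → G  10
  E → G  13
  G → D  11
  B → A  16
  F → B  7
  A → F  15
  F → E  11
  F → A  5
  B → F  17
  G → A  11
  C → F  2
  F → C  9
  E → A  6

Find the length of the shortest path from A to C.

Checking several routes:
A → F → C: 15 + 9 = 24
A → F → B → G → D → C: 15 + 7 + 6 + 11 + 2 = 41
A → F → E → D → C: 15 + 11 + 7 + 2 = 35
Best route has total 24.

24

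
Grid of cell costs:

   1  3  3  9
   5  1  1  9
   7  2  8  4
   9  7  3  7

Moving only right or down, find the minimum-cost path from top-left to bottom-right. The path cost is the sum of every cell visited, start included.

Take (0,0) (0,1) (1,1) (1,2) (2,2) (3,2) (3,3) for a total of 1 + 3 + 1 + 1 + 8 + 3 + 7 = 24.
For comparison, the top-then-right route costs 36.

24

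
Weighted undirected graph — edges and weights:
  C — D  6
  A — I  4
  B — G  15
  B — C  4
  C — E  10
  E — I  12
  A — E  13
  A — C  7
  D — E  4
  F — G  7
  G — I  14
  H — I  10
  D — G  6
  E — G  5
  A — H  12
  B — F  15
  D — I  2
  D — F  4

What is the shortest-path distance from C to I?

Some routes from C to I:
C -> E -> D -> I: 10 + 4 + 2 = 16
C -> D -> I: 6 + 2 = 8
C -> D -> E -> I: 6 + 4 + 12 = 22
C -> A -> I: 7 + 4 = 11
The minimum is 8.

8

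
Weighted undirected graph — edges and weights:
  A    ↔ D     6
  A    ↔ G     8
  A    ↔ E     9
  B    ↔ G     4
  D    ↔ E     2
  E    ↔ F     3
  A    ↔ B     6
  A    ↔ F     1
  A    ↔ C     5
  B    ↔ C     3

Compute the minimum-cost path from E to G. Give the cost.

Comparing a few candidate routes:
E -> F -> A -> C -> B -> G: 3 + 1 + 5 + 3 + 4 = 16
E -> F -> A -> G: 3 + 1 + 8 = 12
E -> F -> A -> B -> G: 3 + 1 + 6 + 4 = 14
Shortest: 12.

12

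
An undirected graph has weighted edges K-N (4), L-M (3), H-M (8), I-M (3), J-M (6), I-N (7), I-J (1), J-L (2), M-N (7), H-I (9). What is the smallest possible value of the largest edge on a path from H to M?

8

Routes from H to M:
H -> M: max(8) = 8
H -> I -> J -> M: max(9, 1, 6) = 9
H -> I -> J -> L -> M: max(9, 1, 2, 3) = 9
H -> I -> N -> M: max(9, 7, 7) = 9
H -> I -> M: max(9, 3) = 9
The minimum achievable maximum is 8.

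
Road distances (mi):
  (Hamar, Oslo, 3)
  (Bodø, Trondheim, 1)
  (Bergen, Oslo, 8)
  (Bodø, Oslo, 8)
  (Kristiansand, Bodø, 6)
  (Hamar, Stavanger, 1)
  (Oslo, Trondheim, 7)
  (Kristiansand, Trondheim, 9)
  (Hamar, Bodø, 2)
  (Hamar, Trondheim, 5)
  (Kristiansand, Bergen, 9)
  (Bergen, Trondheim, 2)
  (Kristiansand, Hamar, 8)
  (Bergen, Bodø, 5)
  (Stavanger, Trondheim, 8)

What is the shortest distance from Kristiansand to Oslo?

11

A few of the Kristiansand→Oslo routes:
Kristiansand→Trondheim→Bodø→Hamar→Oslo: 9 + 1 + 2 + 3 = 15
Kristiansand→Hamar→Oslo: 8 + 3 = 11
Kristiansand→Bodø→Trondheim→Oslo: 6 + 1 + 7 = 14
Kristiansand→Bodø→Trondheim→Hamar→Oslo: 6 + 1 + 5 + 3 = 15
Kristiansand→Bodø→Oslo: 6 + 8 = 14
Kristiansand→Bodø→Hamar→Oslo: 6 + 2 + 3 = 11
Best route has total 11 mi.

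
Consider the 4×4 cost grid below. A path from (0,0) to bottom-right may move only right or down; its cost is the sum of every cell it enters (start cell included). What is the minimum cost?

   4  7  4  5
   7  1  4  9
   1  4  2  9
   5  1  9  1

27

Best path: r0c0 -> r0c1 -> r1c1 -> r2c1 -> r3c1 -> r3c2 -> r3c3
Cost: 4 + 7 + 1 + 4 + 1 + 9 + 1 = 27
(Top row then right column would cost 39.)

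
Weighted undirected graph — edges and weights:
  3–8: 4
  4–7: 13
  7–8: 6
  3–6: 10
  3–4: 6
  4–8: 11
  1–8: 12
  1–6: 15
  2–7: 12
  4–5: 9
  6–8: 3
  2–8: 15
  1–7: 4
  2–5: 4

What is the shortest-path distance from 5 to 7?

16

Some routes from 5 to 7:
5 -> 2 -> 7: 4 + 12 = 16
5 -> 4 -> 3 -> 8 -> 7: 9 + 6 + 4 + 6 = 25
5 -> 4 -> 8 -> 7: 9 + 11 + 6 = 26
5 -> 4 -> 3 -> 6 -> 8 -> 7: 9 + 6 + 10 + 3 + 6 = 34
5 -> 2 -> 8 -> 7: 4 + 15 + 6 = 25
5 -> 4 -> 7: 9 + 13 = 22
Shortest: 16.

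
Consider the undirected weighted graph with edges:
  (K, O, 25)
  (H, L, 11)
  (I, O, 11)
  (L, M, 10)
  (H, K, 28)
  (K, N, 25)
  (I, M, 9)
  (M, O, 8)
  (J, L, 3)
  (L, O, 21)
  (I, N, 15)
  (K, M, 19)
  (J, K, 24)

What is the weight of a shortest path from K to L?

A few of the K→L routes:
K -> J -> L: 24 + 3 = 27
K -> M -> L: 19 + 10 = 29
K -> H -> L: 28 + 11 = 39
The minimum is 27.

27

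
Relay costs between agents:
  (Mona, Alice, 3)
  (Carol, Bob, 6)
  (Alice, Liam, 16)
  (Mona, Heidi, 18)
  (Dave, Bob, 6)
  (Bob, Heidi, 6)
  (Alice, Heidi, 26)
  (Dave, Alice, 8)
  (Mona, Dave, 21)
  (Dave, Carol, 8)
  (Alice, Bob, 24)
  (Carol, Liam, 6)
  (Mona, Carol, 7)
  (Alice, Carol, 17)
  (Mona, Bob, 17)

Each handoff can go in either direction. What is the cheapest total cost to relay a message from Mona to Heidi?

18

A few of the Mona→Heidi routes:
Mona -> Heidi: 18
Mona -> Carol -> Bob -> Heidi: 7 + 6 + 6 = 19
Mona -> Carol -> Dave -> Bob -> Heidi: 7 + 8 + 6 + 6 = 27
Mona -> Alice -> Dave -> Bob -> Heidi: 3 + 8 + 6 + 6 = 23
Mona -> Bob -> Heidi: 17 + 6 = 23
The minimum is 18.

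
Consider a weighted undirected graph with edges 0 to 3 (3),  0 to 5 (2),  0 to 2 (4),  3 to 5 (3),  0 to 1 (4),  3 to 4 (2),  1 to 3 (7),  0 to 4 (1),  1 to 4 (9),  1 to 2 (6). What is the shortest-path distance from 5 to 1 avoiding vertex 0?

Paths from 5 to 1 avoiding 0:
5 → 3 → 1: 3 + 7 = 10
5 → 3 → 4 → 1: 3 + 2 + 9 = 14
Best route has total 10.

10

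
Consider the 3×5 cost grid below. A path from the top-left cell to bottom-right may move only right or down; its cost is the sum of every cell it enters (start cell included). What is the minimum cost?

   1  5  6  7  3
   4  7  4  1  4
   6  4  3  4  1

22

Path (0,0) -> (0,1) -> (0,2) -> (1,2) -> (1,3) -> (1,4) -> (2,4): 1 + 5 + 6 + 4 + 1 + 4 + 1 = 22.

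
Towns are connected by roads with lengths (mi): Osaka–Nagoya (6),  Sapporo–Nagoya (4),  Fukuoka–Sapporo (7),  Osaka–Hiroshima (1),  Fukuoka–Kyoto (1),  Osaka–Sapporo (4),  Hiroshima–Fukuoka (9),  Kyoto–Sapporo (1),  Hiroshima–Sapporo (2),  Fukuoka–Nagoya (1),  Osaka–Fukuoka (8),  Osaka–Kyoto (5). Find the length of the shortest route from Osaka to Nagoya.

Some routes from Osaka to Nagoya:
Osaka -> Kyoto -> Fukuoka -> Nagoya: 5 + 1 + 1 = 7
Osaka -> Nagoya: 6
Osaka -> Hiroshima -> Sapporo -> Nagoya: 1 + 2 + 4 = 7
Osaka -> Hiroshima -> Sapporo -> Kyoto -> Fukuoka -> Nagoya: 1 + 2 + 1 + 1 + 1 = 6
Shortest: 6 mi.

6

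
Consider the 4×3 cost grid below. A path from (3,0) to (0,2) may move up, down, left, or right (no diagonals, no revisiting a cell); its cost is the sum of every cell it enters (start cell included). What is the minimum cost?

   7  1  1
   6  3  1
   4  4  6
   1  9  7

14

Path r3c0 -> r2c0 -> r2c1 -> r1c1 -> r0c1 -> r0c2: 1 + 4 + 4 + 3 + 1 + 1 = 14.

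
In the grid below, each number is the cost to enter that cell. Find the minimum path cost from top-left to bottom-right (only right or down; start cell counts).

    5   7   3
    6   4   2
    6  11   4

One optimal route is r0c0 r0c1 r0c2 r1c2 r2c2.
Its cost is 5 + 7 + 3 + 2 + 4 = 21.

21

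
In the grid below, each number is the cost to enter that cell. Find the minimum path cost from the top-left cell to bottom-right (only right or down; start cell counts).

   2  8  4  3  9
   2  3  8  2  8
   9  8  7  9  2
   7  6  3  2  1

27

Path [0,0]→[1,0]→[1,1]→[2,1]→[3,1]→[3,2]→[3,3]→[3,4]: 2 + 2 + 3 + 8 + 6 + 3 + 2 + 1 = 27.
(Top row then right column would cost 37.)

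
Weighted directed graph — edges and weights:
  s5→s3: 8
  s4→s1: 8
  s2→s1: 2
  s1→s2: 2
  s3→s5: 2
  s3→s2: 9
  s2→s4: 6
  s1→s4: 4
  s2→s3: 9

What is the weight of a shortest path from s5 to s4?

Routes from s5 to s4:
s5 -> s3 -> s2 -> s4: 8 + 9 + 6 = 23
s5 -> s3 -> s2 -> s1 -> s4: 8 + 9 + 2 + 4 = 23
Best route has total 23.

23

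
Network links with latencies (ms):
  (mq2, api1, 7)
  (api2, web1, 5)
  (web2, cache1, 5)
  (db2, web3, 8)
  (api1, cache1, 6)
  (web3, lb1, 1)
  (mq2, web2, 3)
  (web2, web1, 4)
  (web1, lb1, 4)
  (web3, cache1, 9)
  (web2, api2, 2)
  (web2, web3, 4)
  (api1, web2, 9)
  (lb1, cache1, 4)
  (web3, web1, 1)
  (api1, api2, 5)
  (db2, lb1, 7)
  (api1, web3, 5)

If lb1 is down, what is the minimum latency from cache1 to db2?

Comparing a few candidate routes:
cache1-web2-web3-db2: 5 + 4 + 8 = 17
cache1-web3-db2: 9 + 8 = 17
cache1-web2-web1-web3-db2: 5 + 4 + 1 + 8 = 18
The minimum is 17 ms.

17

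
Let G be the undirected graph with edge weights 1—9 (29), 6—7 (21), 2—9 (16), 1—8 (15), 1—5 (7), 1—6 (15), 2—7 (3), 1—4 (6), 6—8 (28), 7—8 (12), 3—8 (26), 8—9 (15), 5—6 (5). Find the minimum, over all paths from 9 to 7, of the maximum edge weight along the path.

15

Checking several routes:
9→8→1→6→7: max(15, 15, 15, 21) = 21
9→2→7: max(16, 3) = 16
9→8→6→7: max(15, 28, 21) = 28
9→8→7: max(15, 12) = 15
9→8→1→5→6→7: max(15, 15, 7, 5, 21) = 21
The minimum achievable maximum is 15.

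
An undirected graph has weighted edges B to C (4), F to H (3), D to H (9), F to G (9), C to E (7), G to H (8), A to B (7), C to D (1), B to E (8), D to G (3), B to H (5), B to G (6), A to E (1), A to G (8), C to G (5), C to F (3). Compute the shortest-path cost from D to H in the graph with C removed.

9

Checking several routes:
D → H: 9
D → G → B → H: 3 + 6 + 5 = 14
D → G → H: 3 + 8 = 11
Best route has total 9.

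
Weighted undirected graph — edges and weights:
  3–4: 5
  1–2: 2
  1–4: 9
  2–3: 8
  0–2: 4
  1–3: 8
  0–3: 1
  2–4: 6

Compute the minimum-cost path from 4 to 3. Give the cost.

5

Checking several routes:
4 -> 2 -> 1 -> 3: 6 + 2 + 8 = 16
4 -> 2 -> 0 -> 3: 6 + 4 + 1 = 11
4 -> 1 -> 2 -> 0 -> 3: 9 + 2 + 4 + 1 = 16
4 -> 1 -> 3: 9 + 8 = 17
4 -> 2 -> 3: 6 + 8 = 14
4 -> 3: 5
Shortest: 5.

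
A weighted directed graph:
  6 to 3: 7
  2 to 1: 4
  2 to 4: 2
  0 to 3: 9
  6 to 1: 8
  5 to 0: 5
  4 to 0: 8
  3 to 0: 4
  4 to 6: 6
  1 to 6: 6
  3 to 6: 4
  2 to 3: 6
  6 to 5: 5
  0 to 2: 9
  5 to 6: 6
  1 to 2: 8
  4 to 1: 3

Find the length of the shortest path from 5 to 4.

16

Candidate routes:
5→6→1→2→4: 6 + 8 + 8 + 2 = 24
5→0→3→6→1→2→4: 5 + 9 + 4 + 8 + 8 + 2 = 36
5→0→2→4: 5 + 9 + 2 = 16
5→6→3→0→2→4: 6 + 7 + 4 + 9 + 2 = 28
The minimum is 16.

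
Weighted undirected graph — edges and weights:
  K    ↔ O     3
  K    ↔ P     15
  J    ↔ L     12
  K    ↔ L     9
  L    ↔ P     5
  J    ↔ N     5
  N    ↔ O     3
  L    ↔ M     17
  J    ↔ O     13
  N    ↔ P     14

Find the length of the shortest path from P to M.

22

Checking several routes:
P-K-L-M: 15 + 9 + 17 = 41
P-L-M: 5 + 17 = 22
P-N-O-K-L-M: 14 + 3 + 3 + 9 + 17 = 46
The minimum is 22.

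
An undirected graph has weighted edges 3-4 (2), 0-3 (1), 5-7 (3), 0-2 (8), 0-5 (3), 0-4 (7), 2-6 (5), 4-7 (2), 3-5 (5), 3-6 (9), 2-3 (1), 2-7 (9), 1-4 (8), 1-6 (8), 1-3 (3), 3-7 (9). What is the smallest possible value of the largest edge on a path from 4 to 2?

2

A few of the 4→2 routes:
4 → 3 → 2: max(2, 1) = 2
4 → 7 → 5 → 3 → 2: max(2, 3, 5, 1) = 5
4 → 7 → 5 → 0 → 3 → 2: max(2, 3, 3, 1, 1) = 3
Best route has worst link 2.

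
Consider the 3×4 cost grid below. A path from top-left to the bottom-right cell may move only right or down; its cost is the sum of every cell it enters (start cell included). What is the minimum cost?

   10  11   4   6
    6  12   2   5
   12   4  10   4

Cheapest: (0,0) -> (0,1) -> (0,2) -> (1,2) -> (1,3) -> (2,3)
  10 + 11 + 4 + 2 + 5 + 4 = 36
For comparison, the top-then-right route costs 40.

36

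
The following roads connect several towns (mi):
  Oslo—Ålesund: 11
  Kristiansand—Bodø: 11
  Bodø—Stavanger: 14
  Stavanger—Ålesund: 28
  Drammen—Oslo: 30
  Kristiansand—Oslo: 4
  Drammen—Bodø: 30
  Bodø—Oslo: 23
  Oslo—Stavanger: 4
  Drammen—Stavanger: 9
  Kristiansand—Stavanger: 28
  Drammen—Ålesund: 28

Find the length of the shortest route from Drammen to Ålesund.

Checking several routes:
Drammen -> Stavanger -> Ålesund: 9 + 28 = 37
Drammen -> Stavanger -> Oslo -> Ålesund: 9 + 4 + 11 = 24
Drammen -> Ålesund: 28
Best route has total 24 mi.

24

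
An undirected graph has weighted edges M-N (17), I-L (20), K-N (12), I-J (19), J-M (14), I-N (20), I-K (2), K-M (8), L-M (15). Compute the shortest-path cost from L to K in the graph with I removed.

23

Paths from L to K avoiding I:
L - M - N - K: 15 + 17 + 12 = 44
L - M - K: 15 + 8 = 23
Shortest: 23.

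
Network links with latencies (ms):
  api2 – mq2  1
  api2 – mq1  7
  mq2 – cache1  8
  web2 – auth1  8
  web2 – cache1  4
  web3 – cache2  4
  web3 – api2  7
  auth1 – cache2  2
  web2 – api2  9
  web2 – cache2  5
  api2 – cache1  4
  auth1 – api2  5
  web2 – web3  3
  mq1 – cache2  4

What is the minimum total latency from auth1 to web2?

A few of the auth1→web2 routes:
auth1 -> cache2 -> web3 -> web2: 2 + 4 + 3 = 9
auth1 -> cache2 -> web2: 2 + 5 = 7
auth1 -> api2 -> cache1 -> web2: 5 + 4 + 4 = 13
auth1 -> api2 -> web3 -> web2: 5 + 7 + 3 = 15
auth1 -> api2 -> web2: 5 + 9 = 14
auth1 -> web2: 8
The minimum is 7 ms.

7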